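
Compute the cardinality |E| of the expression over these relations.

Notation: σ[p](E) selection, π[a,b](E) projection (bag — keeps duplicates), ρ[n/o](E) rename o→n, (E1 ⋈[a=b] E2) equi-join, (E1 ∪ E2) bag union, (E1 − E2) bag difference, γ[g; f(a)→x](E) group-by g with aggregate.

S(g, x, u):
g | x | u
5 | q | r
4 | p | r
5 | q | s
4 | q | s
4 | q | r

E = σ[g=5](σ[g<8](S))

Stepwise |·|:
  S → 5
  σ[g<8](S) → 5
  σ[g=5](σ[g<8](S)) → 2

|E| = 2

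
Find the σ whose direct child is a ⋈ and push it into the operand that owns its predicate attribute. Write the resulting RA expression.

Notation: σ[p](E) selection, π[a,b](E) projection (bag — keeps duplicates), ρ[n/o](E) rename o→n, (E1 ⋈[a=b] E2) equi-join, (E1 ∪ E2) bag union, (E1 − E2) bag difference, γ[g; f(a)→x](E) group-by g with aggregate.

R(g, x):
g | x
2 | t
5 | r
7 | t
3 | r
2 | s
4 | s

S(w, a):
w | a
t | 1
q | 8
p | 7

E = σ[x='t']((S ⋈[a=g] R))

σ filters on x, owned by the right side.
E' = (S ⋈[a=g] σ[x='t'](R))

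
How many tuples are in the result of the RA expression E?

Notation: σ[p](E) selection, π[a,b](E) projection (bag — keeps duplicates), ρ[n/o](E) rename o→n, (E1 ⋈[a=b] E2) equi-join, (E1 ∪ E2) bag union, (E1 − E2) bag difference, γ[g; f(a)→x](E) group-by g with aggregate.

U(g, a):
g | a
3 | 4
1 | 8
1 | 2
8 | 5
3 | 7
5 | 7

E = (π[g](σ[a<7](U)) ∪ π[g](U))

Row counts bottom-up:
  U → 6
  σ[a<7](U) → 3
  π[g](σ[a<7](U)) → 3
  U → 6
  π[g](U) → 6
  (π[g](σ[a<7](U)) ∪ π[g](U)) → 9

|E| = 9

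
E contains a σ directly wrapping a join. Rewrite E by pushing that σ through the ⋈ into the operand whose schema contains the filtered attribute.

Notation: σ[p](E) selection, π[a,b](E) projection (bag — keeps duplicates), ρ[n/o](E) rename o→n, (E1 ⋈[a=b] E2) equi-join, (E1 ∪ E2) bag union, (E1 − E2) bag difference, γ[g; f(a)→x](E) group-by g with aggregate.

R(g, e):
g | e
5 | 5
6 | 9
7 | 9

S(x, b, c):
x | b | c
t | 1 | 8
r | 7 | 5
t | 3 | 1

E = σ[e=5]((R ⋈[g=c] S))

σ filters on e, owned by the left side.
E' = (σ[e=5](R) ⋈[g=c] S)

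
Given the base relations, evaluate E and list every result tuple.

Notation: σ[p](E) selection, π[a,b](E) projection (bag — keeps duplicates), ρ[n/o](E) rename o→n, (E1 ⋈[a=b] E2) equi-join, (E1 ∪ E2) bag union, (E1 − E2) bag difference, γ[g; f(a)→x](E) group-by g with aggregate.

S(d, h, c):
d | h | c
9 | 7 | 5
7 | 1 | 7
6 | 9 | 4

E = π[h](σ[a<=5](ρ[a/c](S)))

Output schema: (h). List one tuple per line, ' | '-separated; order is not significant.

Row counts bottom-up:
  S → 3
  ρ[a/c](S) → 3
  σ[a<=5](ρ[a/c](S)) → 2
  π[h](σ[a<=5](ρ[a/c](S))) → 2

== RESULT ==
h
7
9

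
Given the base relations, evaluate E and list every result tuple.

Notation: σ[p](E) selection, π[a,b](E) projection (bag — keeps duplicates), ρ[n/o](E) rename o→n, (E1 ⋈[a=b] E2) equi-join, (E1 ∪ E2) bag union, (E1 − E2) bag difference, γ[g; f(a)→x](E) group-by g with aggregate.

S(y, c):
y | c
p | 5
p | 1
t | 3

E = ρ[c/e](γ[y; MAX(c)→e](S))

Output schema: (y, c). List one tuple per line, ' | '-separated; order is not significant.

Subexpression sizes:
  S → 3
  γ[y; MAX(c)→e](S) → 2
  ρ[c/e](γ[y; MAX(c)→e](S)) → 2

== RESULT ==
y | c
p | 5
t | 3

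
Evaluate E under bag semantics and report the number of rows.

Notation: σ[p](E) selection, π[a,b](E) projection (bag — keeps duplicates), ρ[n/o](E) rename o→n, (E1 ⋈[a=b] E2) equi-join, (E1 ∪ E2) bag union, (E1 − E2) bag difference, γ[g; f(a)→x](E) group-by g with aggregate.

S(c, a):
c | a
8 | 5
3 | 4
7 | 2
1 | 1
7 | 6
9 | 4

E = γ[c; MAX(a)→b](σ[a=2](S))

Row counts bottom-up:
  S → 6
  σ[a=2](S) → 1
  γ[c; MAX(a)→b](σ[a=2](S)) → 1

|E| = 1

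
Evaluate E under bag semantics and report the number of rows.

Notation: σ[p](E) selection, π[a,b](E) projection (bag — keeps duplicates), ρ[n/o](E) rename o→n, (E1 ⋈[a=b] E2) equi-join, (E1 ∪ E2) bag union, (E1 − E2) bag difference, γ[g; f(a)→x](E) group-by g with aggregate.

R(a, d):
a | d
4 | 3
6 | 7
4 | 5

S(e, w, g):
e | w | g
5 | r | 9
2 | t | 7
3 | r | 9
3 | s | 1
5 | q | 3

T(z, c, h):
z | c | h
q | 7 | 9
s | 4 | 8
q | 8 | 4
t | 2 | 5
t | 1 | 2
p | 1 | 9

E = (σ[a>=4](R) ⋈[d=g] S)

Subexpression sizes:
  R → 3
  σ[a>=4](R) → 3
  S → 5
  (σ[a>=4](R) ⋈[d=g] S) → 2

|E| = 2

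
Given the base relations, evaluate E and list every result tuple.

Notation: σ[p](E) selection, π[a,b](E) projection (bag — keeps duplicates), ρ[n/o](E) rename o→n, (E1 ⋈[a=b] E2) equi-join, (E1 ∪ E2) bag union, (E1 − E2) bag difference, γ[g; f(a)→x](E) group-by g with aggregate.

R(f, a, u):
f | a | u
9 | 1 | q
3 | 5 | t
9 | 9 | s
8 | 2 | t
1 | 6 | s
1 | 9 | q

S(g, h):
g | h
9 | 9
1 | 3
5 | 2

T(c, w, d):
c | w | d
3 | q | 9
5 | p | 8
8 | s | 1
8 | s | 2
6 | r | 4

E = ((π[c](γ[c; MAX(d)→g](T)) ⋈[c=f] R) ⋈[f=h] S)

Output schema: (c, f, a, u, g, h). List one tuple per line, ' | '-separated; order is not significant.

Subexpression sizes:
  T → 5
  γ[c; MAX(d)→g](T) → 4
  π[c](γ[c; MAX(d)→g](T)) → 4
  R → 6
  (π[c](γ[c; MAX(d)→g](T)) ⋈[c=f] R) → 2
  S → 3
  ((π[c](γ[c; MAX(d)→g](T)) ⋈[c=f] R) ⋈[f=h] S) → 1

== RESULT ==
c | f | a | u | g | h
3 | 3 | 5 | t | 1 | 3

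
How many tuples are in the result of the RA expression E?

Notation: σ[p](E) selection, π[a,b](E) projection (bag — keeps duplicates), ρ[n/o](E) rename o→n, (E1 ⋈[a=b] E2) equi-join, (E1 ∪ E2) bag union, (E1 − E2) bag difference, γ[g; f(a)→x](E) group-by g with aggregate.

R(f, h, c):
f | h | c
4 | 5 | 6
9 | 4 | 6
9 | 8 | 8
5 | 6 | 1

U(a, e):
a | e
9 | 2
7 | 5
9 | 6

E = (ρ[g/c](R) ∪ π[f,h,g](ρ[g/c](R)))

Row counts bottom-up:
  R → 4
  ρ[g/c](R) → 4
  R → 4
  ρ[g/c](R) → 4
  π[f,h,g](ρ[g/c](R)) → 4
  (ρ[g/c](R) ∪ π[f,h,g](ρ[g/c](R))) → 8

|E| = 8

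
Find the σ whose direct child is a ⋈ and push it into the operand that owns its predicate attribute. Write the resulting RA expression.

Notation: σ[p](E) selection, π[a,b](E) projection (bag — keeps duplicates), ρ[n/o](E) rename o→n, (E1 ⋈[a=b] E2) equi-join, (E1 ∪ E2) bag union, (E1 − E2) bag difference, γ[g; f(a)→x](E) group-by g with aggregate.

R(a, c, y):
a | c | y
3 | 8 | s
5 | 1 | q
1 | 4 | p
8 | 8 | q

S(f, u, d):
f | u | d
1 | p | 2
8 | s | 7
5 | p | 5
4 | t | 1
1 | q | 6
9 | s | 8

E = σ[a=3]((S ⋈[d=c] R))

σ filters on a, owned by the right side.
E' = (S ⋈[d=c] σ[a=3](R))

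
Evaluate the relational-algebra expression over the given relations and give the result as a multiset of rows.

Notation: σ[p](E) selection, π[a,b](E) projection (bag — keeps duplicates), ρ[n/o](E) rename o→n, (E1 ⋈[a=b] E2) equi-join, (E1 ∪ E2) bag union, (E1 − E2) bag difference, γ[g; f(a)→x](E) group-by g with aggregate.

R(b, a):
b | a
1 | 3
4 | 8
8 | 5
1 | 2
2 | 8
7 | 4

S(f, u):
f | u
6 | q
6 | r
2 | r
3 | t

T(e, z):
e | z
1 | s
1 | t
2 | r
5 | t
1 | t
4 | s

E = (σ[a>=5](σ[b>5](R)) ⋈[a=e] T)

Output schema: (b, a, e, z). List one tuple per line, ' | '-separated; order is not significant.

Row counts bottom-up:
  R → 6
  σ[b>5](R) → 2
  σ[a>=5](σ[b>5](R)) → 1
  T → 6
  (σ[a>=5](σ[b>5](R)) ⋈[a=e] T) → 1

== RESULT ==
b | a | e | z
8 | 5 | 5 | t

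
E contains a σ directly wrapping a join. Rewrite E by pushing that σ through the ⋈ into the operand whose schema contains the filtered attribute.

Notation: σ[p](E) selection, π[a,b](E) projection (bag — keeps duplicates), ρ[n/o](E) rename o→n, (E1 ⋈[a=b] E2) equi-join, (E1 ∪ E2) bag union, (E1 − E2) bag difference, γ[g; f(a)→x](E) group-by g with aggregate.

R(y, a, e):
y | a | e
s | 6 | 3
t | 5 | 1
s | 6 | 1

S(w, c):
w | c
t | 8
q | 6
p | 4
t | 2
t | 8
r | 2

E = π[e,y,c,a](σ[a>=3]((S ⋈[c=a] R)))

σ filters on a, owned by the right side.
E' = π[e,y,c,a]((S ⋈[c=a] σ[a>=3](R)))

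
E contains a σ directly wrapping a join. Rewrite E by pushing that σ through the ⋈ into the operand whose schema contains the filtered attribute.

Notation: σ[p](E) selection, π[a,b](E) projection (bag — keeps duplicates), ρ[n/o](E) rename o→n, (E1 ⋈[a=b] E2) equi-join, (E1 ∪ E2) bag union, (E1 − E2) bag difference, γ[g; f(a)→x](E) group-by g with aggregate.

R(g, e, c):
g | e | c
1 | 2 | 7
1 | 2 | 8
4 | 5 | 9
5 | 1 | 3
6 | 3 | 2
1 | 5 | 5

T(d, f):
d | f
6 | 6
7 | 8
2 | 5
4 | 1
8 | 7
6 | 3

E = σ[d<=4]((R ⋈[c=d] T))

σ filters on d, owned by the right side.
E' = (R ⋈[c=d] σ[d<=4](T))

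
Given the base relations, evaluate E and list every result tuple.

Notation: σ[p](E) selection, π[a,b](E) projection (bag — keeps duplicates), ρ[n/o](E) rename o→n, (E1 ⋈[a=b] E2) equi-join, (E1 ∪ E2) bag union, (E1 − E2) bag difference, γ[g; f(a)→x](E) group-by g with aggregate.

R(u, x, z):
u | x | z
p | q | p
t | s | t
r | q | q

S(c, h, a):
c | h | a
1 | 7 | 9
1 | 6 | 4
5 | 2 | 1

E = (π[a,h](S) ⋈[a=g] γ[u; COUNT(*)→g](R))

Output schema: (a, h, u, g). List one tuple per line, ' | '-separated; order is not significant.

Stepwise |·|:
  S → 3
  π[a,h](S) → 3
  R → 3
  γ[u; COUNT(*)→g](R) → 3
  (π[a,h](S) ⋈[a=g] γ[u; COUNT(*)→g](R)) → 3

== RESULT ==
a | h | u | g
1 | 2 | p | 1
1 | 2 | r | 1
1 | 2 | t | 1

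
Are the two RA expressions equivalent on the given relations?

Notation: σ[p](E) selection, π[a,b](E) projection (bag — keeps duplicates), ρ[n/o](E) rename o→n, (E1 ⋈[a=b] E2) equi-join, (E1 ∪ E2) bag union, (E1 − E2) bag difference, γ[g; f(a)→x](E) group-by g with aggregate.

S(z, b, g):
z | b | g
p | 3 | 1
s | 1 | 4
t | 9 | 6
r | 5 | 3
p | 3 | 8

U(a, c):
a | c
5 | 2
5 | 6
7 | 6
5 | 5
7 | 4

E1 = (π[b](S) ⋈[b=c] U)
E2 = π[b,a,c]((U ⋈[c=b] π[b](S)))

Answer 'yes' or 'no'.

E1 stepwise |·|:
  S → 5
  π[b](S) → 5
  U → 5
  (π[b](S) ⋈[b=c] U) → 1
E2 stepwise |·|:
  U → 5
  S → 5
  π[b](S) → 5
  (U ⋈[c=b] π[b](S)) → 1
  π[b,a,c]((U ⋈[c=b] π[b](S))) → 1

E1 and E2 produce the same multiset:
b | a | c
5 | 5 | 5

yes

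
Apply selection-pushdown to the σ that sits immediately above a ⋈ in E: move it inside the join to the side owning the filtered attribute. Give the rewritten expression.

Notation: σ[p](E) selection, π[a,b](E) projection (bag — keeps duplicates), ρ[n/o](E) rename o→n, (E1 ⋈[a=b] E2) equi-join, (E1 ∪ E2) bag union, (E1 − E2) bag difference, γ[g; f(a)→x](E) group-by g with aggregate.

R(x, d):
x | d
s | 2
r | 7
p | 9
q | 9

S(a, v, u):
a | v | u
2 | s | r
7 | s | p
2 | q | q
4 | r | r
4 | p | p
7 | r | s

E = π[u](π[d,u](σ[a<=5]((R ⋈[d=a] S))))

σ filters on a, owned by the right side.
E' = π[u](π[d,u]((R ⋈[d=a] σ[a<=5](S))))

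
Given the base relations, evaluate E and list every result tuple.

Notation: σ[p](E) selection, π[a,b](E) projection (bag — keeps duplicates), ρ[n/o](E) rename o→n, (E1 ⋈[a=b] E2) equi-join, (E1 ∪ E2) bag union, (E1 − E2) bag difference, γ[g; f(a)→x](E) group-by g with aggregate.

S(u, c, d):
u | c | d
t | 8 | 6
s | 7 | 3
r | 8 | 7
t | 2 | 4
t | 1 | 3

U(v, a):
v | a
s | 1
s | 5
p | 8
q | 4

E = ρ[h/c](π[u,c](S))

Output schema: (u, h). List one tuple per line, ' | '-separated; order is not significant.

Per-node cardinality:
  S → 5
  π[u,c](S) → 5
  ρ[h/c](π[u,c](S)) → 5

== RESULT ==
u | h
r | 8
s | 7
t | 1
t | 2
t | 8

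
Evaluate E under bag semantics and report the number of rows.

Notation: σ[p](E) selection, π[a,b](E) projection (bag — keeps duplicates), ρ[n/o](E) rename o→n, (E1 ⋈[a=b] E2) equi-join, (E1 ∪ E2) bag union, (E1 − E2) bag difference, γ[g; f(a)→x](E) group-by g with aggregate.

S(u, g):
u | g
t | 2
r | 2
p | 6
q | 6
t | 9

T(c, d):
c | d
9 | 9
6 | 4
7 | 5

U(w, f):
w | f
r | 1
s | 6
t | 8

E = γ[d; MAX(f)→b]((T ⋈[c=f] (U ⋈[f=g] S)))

Row counts bottom-up:
  T → 3
  U → 3
  S → 5
  (U ⋈[f=g] S) → 2
  (T ⋈[c=f] (U ⋈[f=g] S)) → 2
  γ[d; MAX(f)→b]((T ⋈[c=f] (U ⋈[f=g] S))) → 1

|E| = 1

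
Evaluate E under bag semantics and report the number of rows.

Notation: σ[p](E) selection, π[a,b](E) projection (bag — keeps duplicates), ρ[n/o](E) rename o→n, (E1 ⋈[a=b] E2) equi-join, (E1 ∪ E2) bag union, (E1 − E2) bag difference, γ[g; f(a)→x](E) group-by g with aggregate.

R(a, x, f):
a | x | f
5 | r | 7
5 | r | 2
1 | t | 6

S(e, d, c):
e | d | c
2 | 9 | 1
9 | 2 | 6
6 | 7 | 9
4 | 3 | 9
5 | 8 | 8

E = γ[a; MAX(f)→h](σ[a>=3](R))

Subexpression sizes:
  R → 3
  σ[a>=3](R) → 2
  γ[a; MAX(f)→h](σ[a>=3](R)) → 1

|E| = 1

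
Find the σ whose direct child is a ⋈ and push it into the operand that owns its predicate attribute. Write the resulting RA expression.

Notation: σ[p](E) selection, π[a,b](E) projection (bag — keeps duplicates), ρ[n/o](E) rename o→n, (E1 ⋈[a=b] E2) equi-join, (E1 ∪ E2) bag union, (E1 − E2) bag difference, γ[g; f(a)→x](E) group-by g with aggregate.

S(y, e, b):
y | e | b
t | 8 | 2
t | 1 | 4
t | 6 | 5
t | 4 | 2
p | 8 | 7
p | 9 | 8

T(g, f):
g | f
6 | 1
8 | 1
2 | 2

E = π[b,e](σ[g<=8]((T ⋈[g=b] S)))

σ filters on g, owned by the left side.
E' = π[b,e]((σ[g<=8](T) ⋈[g=b] S))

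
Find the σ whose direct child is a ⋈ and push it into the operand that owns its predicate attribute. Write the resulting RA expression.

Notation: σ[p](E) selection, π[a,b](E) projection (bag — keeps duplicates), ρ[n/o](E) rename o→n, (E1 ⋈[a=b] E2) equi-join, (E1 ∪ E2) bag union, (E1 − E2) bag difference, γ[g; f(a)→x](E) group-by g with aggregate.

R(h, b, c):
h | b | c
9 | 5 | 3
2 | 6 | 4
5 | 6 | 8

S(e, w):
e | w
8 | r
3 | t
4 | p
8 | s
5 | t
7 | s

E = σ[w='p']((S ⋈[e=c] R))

σ filters on w, owned by the left side.
E' = (σ[w='p'](S) ⋈[e=c] R)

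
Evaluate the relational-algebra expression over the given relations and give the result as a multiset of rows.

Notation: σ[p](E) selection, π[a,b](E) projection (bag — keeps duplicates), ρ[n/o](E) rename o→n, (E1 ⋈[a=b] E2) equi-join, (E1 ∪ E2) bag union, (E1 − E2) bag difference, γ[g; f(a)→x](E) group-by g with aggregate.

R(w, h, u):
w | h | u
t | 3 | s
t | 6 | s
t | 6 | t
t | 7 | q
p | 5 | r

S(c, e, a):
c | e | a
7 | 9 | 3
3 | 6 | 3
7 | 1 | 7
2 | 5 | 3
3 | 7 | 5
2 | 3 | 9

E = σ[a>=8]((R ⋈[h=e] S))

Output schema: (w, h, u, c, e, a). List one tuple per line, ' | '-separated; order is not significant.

Subexpression sizes:
  R → 5
  S → 6
  (R ⋈[h=e] S) → 5
  σ[a>=8]((R ⋈[h=e] S)) → 1

== RESULT ==
w | h | u | c | e | a
t | 3 | s | 2 | 3 | 9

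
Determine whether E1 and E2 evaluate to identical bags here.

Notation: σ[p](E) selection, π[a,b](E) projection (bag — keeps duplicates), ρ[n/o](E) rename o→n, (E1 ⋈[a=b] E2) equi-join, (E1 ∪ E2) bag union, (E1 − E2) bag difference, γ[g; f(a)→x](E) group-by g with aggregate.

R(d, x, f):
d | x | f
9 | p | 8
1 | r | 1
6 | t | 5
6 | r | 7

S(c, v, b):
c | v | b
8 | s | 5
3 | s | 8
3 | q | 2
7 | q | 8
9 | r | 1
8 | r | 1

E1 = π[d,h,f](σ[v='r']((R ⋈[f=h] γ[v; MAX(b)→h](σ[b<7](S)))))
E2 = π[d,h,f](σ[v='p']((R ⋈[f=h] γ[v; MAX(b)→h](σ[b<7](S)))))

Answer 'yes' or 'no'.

E1 subexpression sizes:
  R → 4
  S → 6
  σ[b<7](S) → 4
  γ[v; MAX(b)→h](σ[b<7](S)) → 3
  (R ⋈[f=h] γ[v; MAX(b)→h](σ[b<7](S))) → 2
  σ[v='r']((R ⋈[f=h] γ[v; MAX(b)→h](σ[b<7](S)))) → 1
  π[d,h,f](σ[v='r']((R ⋈[f=h] γ[v; MAX(b)→h](σ[b<7](S))))) → 1
E2 subexpression sizes:
  R → 4
  S → 6
  σ[b<7](S) → 4
  γ[v; MAX(b)→h](σ[b<7](S)) → 3
  (R ⋈[f=h] γ[v; MAX(b)→h](σ[b<7](S))) → 2
  σ[v='p']((R ⋈[f=h] γ[v; MAX(b)→h](σ[b<7](S)))) → 0
  π[d,h,f](σ[v='p']((R ⋈[f=h] γ[v; MAX(b)→h](σ[b<7](S))))) → 0

E1 result:
d | h | f
1 | 1 | 1
E2 result:
d | h | f
(0 rows)
Witness: (1, 1, 1) appears 1× in E1 but 0× in E2.

no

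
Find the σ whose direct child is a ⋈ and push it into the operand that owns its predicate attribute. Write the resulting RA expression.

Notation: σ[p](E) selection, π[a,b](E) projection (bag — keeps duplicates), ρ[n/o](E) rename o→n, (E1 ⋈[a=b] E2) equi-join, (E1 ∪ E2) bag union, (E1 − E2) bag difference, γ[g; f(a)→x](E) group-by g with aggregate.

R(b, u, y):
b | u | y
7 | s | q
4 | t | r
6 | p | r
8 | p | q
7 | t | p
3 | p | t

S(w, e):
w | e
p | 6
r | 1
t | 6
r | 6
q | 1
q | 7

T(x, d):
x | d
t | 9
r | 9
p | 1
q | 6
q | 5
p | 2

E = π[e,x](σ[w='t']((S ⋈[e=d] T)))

σ filters on w, owned by the left side.
E' = π[e,x]((σ[w='t'](S) ⋈[e=d] T))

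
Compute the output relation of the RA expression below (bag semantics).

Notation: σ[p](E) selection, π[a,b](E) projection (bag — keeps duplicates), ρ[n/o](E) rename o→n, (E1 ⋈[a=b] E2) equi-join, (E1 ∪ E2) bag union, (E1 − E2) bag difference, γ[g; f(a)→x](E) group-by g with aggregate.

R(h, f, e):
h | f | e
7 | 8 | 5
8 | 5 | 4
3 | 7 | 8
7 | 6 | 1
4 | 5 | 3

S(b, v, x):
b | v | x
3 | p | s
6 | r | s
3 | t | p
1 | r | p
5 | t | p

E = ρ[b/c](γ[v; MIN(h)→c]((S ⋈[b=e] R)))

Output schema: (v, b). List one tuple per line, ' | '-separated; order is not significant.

Per-node cardinality:
  S → 5
  R → 5
  (S ⋈[b=e] R) → 4
  γ[v; MIN(h)→c]((S ⋈[b=e] R)) → 3
  ρ[b/c](γ[v; MIN(h)→c]((S ⋈[b=e] R))) → 3

== RESULT ==
v | b
p | 4
r | 7
t | 4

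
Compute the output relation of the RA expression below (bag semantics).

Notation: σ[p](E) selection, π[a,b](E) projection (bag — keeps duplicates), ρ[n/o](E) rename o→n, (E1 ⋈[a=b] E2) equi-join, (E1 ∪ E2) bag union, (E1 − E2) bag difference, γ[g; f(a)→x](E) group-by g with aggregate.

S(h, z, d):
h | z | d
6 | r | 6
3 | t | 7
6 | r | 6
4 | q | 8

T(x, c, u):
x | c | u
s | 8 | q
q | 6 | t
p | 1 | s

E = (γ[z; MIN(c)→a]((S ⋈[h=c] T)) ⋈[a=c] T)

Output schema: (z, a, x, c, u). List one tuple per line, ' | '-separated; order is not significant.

Subexpression sizes:
  S → 4
  T → 3
  (S ⋈[h=c] T) → 2
  γ[z; MIN(c)→a]((S ⋈[h=c] T)) → 1
  T → 3
  (γ[z; MIN(c)→a]((S ⋈[h=c] T)) ⋈[a=c] T) → 1

== RESULT ==
z | a | x | c | u
r | 6 | q | 6 | t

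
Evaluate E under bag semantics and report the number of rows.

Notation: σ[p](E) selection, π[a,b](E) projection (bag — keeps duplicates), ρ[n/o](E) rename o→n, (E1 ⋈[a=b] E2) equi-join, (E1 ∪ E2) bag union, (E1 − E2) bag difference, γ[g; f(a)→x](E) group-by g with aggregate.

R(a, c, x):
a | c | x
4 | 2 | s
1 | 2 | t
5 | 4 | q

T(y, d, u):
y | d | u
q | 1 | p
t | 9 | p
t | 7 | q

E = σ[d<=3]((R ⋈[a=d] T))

Stepwise |·|:
  R → 3
  T → 3
  (R ⋈[a=d] T) → 1
  σ[d<=3]((R ⋈[a=d] T)) → 1

|E| = 1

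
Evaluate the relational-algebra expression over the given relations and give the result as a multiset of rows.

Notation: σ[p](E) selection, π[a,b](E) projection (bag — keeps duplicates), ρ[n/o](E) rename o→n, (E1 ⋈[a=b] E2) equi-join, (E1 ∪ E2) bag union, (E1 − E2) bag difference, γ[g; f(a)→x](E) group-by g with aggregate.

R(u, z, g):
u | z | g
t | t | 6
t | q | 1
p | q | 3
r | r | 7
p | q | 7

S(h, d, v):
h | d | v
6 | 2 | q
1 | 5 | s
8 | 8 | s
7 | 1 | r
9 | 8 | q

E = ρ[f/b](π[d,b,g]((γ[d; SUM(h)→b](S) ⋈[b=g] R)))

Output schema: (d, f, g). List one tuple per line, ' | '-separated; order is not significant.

Row counts bottom-up:
  S → 5
  γ[d; SUM(h)→b](S) → 4
  R → 5
  (γ[d; SUM(h)→b](S) ⋈[b=g] R) → 4
  π[d,b,g]((γ[d; SUM(h)→b](S) ⋈[b=g] R)) → 4
  ρ[f/b](π[d,b,g]((γ[d; SUM(h)→b](S) ⋈[b=g] R))) → 4

== RESULT ==
d | f | g
1 | 7 | 7
1 | 7 | 7
2 | 6 | 6
5 | 1 | 1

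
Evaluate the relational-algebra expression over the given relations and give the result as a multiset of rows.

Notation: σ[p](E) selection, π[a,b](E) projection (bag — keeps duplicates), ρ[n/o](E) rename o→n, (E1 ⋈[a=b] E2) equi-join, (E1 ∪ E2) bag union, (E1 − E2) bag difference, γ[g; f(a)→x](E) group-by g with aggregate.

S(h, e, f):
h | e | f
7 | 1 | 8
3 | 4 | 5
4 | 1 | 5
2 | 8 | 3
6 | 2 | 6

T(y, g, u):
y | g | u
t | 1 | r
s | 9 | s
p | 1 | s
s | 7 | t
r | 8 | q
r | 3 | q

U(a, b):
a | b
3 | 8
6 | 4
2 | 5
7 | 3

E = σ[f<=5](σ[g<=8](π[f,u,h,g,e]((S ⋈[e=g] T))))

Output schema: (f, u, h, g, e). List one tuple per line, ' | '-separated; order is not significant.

Stepwise |·|:
  S → 5
  T → 6
  (S ⋈[e=g] T) → 5
  π[f,u,h,g,e]((S ⋈[e=g] T)) → 5
  σ[g<=8](π[f,u,h,g,e]((S ⋈[e=g] T))) → 5
  σ[f<=5](σ[g<=8](π[f,u,h,g,e]((S ⋈[e=g] T)))) → 3

== RESULT ==
f | u | h | g | e
3 | q | 2 | 8 | 8
5 | r | 4 | 1 | 1
5 | s | 4 | 1 | 1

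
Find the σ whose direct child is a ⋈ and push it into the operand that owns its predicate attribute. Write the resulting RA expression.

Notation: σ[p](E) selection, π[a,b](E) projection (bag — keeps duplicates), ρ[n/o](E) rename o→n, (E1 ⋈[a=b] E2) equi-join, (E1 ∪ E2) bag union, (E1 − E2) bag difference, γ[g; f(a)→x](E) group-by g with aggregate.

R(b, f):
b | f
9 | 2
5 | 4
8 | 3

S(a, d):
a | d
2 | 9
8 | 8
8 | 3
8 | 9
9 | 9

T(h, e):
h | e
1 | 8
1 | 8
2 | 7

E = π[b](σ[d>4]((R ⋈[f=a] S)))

σ filters on d, owned by the right side.
E' = π[b]((R ⋈[f=a] σ[d>4](S)))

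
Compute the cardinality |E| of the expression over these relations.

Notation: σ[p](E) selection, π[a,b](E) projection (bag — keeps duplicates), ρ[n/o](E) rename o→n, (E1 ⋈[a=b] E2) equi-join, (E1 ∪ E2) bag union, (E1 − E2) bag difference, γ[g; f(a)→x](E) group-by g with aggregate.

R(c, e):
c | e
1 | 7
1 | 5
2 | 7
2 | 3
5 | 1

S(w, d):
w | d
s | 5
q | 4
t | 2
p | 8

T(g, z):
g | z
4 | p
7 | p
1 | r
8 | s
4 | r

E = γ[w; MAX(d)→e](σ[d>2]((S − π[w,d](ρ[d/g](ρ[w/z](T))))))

Stepwise |·|:
  S → 4
  T → 5
  ρ[w/z](T) → 5
  ρ[d/g](ρ[w/z](T)) → 5
  π[w,d](ρ[d/g](ρ[w/z](T))) → 5
  (S − π[w,d](ρ[d/g](ρ[w/z](T)))) → 4
  σ[d>2]((S − π[w,d](ρ[d/g](ρ[w/z](T))))) → 3
  γ[w; MAX(d)→e](σ[d>2]((S − π[w,d](ρ[d/g](ρ[w/z](T)))))) → 3

|E| = 3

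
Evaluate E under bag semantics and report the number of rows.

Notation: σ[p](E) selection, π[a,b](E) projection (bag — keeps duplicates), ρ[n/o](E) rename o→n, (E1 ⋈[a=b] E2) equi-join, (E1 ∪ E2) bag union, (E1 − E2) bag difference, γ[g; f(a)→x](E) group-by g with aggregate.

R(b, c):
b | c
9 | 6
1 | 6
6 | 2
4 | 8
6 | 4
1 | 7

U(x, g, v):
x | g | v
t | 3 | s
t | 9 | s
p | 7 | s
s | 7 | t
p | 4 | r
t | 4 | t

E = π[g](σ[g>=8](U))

Subexpression sizes:
  U → 6
  σ[g>=8](U) → 1
  π[g](σ[g>=8](U)) → 1

|E| = 1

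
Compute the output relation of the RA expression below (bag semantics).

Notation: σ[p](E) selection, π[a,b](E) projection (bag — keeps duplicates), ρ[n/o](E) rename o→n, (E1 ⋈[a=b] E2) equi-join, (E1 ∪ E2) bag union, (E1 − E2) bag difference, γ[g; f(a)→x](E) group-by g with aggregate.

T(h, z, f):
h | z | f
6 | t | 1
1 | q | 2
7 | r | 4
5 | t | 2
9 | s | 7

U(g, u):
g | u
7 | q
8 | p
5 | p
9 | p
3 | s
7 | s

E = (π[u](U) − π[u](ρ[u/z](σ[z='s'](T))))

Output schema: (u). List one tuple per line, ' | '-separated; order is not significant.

Subexpression sizes:
  U → 6
  π[u](U) → 6
  T → 5
  σ[z='s'](T) → 1
  ρ[u/z](σ[z='s'](T)) → 1
  π[u](ρ[u/z](σ[z='s'](T))) → 1
  (π[u](U) − π[u](ρ[u/z](σ[z='s'](T)))) → 5

== RESULT ==
u
p
p
p
q
s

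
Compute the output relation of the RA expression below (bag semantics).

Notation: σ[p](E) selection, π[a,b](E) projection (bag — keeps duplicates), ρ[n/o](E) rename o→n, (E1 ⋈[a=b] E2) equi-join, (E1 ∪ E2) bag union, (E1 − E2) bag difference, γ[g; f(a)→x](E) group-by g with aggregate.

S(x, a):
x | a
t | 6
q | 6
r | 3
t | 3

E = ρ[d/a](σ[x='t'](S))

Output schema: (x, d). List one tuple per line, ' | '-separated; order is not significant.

Subexpression sizes:
  S → 4
  σ[x='t'](S) → 2
  ρ[d/a](σ[x='t'](S)) → 2

== RESULT ==
x | d
t | 3
t | 6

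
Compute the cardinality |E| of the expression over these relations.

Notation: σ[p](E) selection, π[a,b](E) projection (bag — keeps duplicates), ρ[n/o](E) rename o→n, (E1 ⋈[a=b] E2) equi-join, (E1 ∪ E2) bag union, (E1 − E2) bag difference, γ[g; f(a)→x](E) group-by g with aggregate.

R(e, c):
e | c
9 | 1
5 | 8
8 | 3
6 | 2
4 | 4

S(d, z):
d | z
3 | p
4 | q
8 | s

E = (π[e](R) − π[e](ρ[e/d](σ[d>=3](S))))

Stepwise |·|:
  R → 5
  π[e](R) → 5
  S → 3
  σ[d>=3](S) → 3
  ρ[e/d](σ[d>=3](S)) → 3
  π[e](ρ[e/d](σ[d>=3](S))) → 3
  (π[e](R) − π[e](ρ[e/d](σ[d>=3](S)))) → 3

|E| = 3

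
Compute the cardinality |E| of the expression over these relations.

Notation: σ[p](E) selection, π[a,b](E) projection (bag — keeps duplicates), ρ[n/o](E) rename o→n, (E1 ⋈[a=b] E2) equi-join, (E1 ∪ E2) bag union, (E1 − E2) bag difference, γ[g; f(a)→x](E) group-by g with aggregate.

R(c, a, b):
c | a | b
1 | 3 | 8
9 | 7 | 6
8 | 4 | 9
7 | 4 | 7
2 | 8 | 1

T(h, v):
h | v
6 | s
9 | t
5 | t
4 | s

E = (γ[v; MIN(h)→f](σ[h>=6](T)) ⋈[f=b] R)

Row counts bottom-up:
  T → 4
  σ[h>=6](T) → 2
  γ[v; MIN(h)→f](σ[h>=6](T)) → 2
  R → 5
  (γ[v; MIN(h)→f](σ[h>=6](T)) ⋈[f=b] R) → 2

|E| = 2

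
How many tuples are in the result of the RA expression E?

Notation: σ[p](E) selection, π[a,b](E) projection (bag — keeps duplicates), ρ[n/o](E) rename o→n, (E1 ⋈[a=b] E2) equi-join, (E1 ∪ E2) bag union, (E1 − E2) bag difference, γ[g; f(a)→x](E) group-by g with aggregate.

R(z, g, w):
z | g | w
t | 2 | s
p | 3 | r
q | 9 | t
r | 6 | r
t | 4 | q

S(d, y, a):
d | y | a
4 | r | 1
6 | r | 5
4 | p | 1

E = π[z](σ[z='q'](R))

Stepwise |·|:
  R → 5
  σ[z='q'](R) → 1
  π[z](σ[z='q'](R)) → 1

|E| = 1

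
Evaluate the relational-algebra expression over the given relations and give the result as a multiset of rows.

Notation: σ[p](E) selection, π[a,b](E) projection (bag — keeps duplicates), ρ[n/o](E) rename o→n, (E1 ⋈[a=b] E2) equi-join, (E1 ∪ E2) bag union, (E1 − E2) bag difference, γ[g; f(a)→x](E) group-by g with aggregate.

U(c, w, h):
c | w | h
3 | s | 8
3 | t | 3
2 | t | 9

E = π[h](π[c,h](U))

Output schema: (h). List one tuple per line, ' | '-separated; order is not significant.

Subexpression sizes:
  U → 3
  π[c,h](U) → 3
  π[h](π[c,h](U)) → 3

== RESULT ==
h
3
8
9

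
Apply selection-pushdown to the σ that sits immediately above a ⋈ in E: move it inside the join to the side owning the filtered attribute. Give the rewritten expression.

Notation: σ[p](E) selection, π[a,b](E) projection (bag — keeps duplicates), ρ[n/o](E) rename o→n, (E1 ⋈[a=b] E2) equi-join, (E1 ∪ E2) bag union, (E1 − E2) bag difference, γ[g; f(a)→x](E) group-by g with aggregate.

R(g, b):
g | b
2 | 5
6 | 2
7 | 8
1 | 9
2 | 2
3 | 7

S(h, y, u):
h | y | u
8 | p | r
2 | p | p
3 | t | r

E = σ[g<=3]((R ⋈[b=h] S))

σ filters on g, owned by the left side.
E' = (σ[g<=3](R) ⋈[b=h] S)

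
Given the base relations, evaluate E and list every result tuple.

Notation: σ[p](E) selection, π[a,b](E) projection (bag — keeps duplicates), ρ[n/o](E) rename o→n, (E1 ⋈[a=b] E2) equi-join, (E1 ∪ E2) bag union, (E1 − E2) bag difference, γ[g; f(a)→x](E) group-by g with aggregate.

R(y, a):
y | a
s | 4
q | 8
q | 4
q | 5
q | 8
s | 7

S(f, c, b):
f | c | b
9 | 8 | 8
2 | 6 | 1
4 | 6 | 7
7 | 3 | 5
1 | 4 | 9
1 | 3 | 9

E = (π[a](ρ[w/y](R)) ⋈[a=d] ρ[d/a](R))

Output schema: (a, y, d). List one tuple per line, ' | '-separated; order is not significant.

Per-node cardinality:
  R → 6
  ρ[w/y](R) → 6
  π[a](ρ[w/y](R)) → 6
  R → 6
  ρ[d/a](R) → 6
  (π[a](ρ[w/y](R)) ⋈[a=d] ρ[d/a](R)) → 10

== RESULT ==
a | y | d
4 | q | 4
4 | q | 4
4 | s | 4
4 | s | 4
5 | q | 5
7 | s | 7
8 | q | 8
8 | q | 8
8 | q | 8
8 | q | 8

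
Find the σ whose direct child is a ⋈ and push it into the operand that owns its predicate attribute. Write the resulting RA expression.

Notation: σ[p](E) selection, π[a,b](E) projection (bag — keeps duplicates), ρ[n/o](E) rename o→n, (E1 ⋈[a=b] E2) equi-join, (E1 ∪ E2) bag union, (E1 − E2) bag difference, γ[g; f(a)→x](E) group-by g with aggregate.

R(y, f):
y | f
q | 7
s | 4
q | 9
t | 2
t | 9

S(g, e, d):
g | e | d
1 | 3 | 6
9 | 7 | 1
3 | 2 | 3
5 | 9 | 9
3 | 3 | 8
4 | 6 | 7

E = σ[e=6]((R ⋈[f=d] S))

σ filters on e, owned by the right side.
E' = (R ⋈[f=d] σ[e=6](S))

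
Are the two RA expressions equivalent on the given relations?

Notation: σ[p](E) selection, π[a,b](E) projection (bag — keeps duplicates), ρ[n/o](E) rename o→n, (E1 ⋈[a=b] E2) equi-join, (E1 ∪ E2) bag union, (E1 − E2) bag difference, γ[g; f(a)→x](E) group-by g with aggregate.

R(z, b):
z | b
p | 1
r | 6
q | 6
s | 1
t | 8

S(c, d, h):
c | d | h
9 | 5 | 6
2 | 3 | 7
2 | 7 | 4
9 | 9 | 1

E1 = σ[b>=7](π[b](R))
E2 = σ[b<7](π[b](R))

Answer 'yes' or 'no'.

E1 stepwise |·|:
  R → 5
  π[b](R) → 5
  σ[b>=7](π[b](R)) → 1
E2 stepwise |·|:
  R → 5
  π[b](R) → 5
  σ[b<7](π[b](R)) → 4

E1 result:
b
8
E2 result:
b
1
1
6
6
Witness: (6,) appears 0× in E1 but 2× in E2.

no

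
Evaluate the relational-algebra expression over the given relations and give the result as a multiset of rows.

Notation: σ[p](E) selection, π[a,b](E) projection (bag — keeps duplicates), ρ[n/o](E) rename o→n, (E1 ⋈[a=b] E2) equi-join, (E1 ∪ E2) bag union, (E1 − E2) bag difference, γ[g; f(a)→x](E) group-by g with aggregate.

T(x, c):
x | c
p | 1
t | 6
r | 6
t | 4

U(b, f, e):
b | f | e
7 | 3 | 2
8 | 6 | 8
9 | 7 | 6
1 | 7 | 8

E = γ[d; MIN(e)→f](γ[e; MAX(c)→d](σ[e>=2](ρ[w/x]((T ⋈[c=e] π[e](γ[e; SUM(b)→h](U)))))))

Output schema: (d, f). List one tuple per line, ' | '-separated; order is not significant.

Stepwise |·|:
  T → 4
  U → 4
  γ[e; SUM(b)→h](U) → 3
  π[e](γ[e; SUM(b)→h](U)) → 3
  (T ⋈[c=e] π[e](γ[e; SUM(b)→h](U))) → 2
  ρ[w/x]((T ⋈[c=e] π[e](γ[e; SUM(b)→h](U)))) → 2
  σ[e>=2](ρ[w/x]((T ⋈[c=e] π[e](γ[e; SUM(b)→h](U))))) → 2
  γ[e; MAX(c)→d](σ[e>=2](ρ[w/x]((T ⋈[c=e] π[e](γ[e; SUM(b)→h](U)))))) → 1
  γ[d; MIN(e)→f](γ[e; MAX(c)→d](σ[e>=2](ρ[w/x]((T ⋈[c=e] π[e](γ[e; SUM(b)→h](U))))))) → 1

== RESULT ==
d | f
6 | 6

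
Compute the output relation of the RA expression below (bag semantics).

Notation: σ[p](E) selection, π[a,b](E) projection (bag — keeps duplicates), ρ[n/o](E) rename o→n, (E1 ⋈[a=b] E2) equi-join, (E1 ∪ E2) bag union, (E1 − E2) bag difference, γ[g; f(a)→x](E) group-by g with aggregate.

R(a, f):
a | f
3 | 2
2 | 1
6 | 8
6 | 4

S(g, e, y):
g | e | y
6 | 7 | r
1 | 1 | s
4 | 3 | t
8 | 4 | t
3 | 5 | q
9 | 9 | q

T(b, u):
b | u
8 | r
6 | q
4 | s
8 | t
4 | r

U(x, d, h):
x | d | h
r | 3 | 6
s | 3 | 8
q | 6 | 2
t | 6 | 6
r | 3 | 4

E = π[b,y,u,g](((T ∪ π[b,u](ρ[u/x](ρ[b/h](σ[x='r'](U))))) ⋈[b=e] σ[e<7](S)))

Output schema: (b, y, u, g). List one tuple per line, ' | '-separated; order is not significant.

Subexpression sizes:
  T → 5
  U → 5
  σ[x='r'](U) → 2
  ρ[b/h](σ[x='r'](U)) → 2
  ρ[u/x](ρ[b/h](σ[x='r'](U))) → 2
  π[b,u](ρ[u/x](ρ[b/h](σ[x='r'](U)))) → 2
  (T ∪ π[b,u](ρ[u/x](ρ[b/h](σ[x='r'](U))))) → 7
  S → 6
  σ[e<7](S) → 4
  ((T ∪ π[b,u](ρ[u/x](ρ[b/h](σ[x='r'](U))))) ⋈[b=e] σ[e<7](S)) → 3
  π[b,y,u,g](((T ∪ π[b,u](ρ[u/x](ρ[b/h](σ[x='r'](U))))) ⋈[b=e] σ[e<7](S))) → 3

== RESULT ==
b | y | u | g
4 | t | r | 8
4 | t | r | 8
4 | t | s | 8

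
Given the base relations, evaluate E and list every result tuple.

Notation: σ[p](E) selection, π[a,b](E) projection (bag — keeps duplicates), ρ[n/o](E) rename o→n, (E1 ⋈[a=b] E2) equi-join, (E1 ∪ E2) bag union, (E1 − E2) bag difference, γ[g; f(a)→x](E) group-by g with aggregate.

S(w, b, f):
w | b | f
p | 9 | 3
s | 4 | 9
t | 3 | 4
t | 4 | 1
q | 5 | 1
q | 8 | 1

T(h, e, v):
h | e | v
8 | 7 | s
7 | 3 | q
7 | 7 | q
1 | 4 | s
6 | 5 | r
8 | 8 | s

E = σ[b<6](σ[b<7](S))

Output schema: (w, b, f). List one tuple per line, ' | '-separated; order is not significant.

Stepwise |·|:
  S → 6
  σ[b<7](S) → 4
  σ[b<6](σ[b<7](S)) → 4

== RESULT ==
w | b | f
q | 5 | 1
s | 4 | 9
t | 3 | 4
t | 4 | 1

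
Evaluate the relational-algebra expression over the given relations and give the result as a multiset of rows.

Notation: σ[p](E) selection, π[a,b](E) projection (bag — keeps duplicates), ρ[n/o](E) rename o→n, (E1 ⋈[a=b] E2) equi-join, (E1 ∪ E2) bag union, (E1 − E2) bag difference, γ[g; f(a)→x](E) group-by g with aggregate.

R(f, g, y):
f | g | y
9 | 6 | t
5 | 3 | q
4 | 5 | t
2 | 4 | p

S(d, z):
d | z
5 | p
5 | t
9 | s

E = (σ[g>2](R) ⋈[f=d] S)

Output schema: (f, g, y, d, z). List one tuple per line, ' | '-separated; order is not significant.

Row counts bottom-up:
  R → 4
  σ[g>2](R) → 4
  S → 3
  (σ[g>2](R) ⋈[f=d] S) → 3

== RESULT ==
f | g | y | d | z
5 | 3 | q | 5 | p
5 | 3 | q | 5 | t
9 | 6 | t | 9 | s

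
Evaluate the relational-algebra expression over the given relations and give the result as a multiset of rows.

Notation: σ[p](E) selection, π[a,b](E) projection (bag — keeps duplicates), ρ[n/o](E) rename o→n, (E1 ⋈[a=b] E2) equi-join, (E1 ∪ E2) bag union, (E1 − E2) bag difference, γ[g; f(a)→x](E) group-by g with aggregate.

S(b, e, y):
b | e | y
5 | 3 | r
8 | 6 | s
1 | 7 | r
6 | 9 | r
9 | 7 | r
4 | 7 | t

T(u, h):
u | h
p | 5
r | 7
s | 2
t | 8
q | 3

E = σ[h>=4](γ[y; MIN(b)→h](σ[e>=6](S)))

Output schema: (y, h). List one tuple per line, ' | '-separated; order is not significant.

Subexpression sizes:
  S → 6
  σ[e>=6](S) → 5
  γ[y; MIN(b)→h](σ[e>=6](S)) → 3
  σ[h>=4](γ[y; MIN(b)→h](σ[e>=6](S))) → 2

== RESULT ==
y | h
s | 8
t | 4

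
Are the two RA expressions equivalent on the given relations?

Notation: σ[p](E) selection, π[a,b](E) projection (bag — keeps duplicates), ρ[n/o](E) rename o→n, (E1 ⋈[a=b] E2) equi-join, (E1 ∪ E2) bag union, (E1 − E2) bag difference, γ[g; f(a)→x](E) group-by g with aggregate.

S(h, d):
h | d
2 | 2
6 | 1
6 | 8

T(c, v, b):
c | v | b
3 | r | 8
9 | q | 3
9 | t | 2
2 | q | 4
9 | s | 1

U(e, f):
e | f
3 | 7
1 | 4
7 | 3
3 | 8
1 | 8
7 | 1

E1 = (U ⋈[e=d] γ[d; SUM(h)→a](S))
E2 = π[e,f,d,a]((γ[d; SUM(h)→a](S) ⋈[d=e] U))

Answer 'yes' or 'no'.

E1 subexpression sizes:
  U → 6
  S → 3
  γ[d; SUM(h)→a](S) → 3
  (U ⋈[e=d] γ[d; SUM(h)→a](S)) → 2
E2 subexpression sizes:
  S → 3
  γ[d; SUM(h)→a](S) → 3
  U → 6
  (γ[d; SUM(h)→a](S) ⋈[d=e] U) → 2
  π[e,f,d,a]((γ[d; SUM(h)→a](S) ⋈[d=e] U)) → 2

E1 and E2 produce the same multiset:
e | f | d | a
1 | 4 | 1 | 6
1 | 8 | 1 | 6

yes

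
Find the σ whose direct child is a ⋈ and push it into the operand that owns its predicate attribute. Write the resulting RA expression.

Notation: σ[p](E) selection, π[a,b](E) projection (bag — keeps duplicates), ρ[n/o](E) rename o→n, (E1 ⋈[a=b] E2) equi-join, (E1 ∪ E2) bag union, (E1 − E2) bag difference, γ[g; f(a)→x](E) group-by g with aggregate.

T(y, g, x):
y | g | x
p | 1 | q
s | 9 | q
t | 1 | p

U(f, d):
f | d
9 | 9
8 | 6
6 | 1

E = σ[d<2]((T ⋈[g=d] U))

σ filters on d, owned by the right side.
E' = (T ⋈[g=d] σ[d<2](U))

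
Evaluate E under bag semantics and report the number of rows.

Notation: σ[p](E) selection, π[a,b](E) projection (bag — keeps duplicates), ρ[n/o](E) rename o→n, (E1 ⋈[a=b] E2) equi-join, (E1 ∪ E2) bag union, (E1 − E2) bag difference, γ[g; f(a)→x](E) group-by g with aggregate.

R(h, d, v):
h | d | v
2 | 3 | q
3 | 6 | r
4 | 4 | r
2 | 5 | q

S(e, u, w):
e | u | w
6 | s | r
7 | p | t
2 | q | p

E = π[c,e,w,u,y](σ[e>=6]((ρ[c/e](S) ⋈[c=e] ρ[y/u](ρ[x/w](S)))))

Row counts bottom-up:
  S → 3
  ρ[c/e](S) → 3
  S → 3
  ρ[x/w](S) → 3
  ρ[y/u](ρ[x/w](S)) → 3
  (ρ[c/e](S) ⋈[c=e] ρ[y/u](ρ[x/w](S))) → 3
  σ[e>=6]((ρ[c/e](S) ⋈[c=e] ρ[y/u](ρ[x/w](S)))) → 2
  π[c,e,w,u,y](σ[e>=6]((ρ[c/e](S) ⋈[c=e] ρ[y/u](ρ[x/w](S))))) → 2

|E| = 2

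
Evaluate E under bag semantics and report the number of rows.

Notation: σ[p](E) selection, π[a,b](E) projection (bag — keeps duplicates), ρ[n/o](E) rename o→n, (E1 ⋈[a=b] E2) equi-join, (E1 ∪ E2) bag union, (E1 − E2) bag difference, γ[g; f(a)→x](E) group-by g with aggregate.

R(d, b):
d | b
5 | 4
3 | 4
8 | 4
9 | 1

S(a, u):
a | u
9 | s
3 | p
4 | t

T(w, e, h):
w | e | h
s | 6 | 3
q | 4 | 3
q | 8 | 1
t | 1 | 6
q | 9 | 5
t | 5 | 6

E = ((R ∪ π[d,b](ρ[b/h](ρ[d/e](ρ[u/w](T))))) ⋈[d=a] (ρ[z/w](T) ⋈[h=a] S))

Per-node cardinality:
  R → 4
  T → 6
  ρ[u/w](T) → 6
  ρ[d/e](ρ[u/w](T)) → 6
  ρ[b/h](ρ[d/e](ρ[u/w](T))) → 6
  π[d,b](ρ[b/h](ρ[d/e](ρ[u/w](T)))) → 6
  (R ∪ π[d,b](ρ[b/h](ρ[d/e](ρ[u/w](T))))) → 10
  T → 6
  ρ[z/w](T) → 6
  S → 3
  (ρ[z/w](T) ⋈[h=a] S) → 2
  ((R ∪ π[d,b](ρ[b/h](ρ[d/e](ρ[u/w](T))))) ⋈[d=a] (ρ[z/w](T) ⋈[h=a] S)) → 2

|E| = 2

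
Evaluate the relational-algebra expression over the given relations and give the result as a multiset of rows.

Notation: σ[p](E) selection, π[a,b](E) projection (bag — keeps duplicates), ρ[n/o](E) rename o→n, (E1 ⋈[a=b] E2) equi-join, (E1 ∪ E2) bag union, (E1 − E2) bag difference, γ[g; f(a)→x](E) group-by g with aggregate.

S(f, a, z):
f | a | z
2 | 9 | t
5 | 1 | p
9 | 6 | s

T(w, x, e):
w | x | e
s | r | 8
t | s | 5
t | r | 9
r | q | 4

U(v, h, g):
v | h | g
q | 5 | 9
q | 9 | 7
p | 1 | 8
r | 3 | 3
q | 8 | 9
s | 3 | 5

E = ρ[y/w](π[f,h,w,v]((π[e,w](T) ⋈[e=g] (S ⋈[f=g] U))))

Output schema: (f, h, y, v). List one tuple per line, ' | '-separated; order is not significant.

Per-node cardinality:
  T → 4
  π[e,w](T) → 4
  S → 3
  U → 6
  (S ⋈[f=g] U) → 3
  (π[e,w](T) ⋈[e=g] (S ⋈[f=g] U)) → 3
  π[f,h,w,v]((π[e,w](T) ⋈[e=g] (S ⋈[f=g] U))) → 3
  ρ[y/w](π[f,h,w,v]((π[e,w](T) ⋈[e=g] (S ⋈[f=g] U)))) → 3

== RESULT ==
f | h | y | v
5 | 3 | t | s
9 | 5 | t | q
9 | 8 | t | q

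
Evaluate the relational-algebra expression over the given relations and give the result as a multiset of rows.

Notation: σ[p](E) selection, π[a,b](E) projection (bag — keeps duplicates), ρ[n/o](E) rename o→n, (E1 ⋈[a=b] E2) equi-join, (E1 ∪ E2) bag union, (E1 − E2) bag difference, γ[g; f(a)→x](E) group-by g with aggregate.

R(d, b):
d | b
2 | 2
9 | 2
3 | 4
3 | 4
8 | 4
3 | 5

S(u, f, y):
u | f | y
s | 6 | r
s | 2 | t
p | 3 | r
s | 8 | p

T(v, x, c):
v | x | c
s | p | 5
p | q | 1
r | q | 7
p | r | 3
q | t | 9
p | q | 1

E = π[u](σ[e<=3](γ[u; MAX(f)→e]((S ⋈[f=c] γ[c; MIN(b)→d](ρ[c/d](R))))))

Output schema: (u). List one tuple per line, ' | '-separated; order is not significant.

Row counts bottom-up:
  S → 4
  R → 6
  ρ[c/d](R) → 6
  γ[c; MIN(b)→d](ρ[c/d](R)) → 4
  (S ⋈[f=c] γ[c; MIN(b)→d](ρ[c/d](R))) → 3
  γ[u; MAX(f)→e]((S ⋈[f=c] γ[c; MIN(b)→d](ρ[c/d](R)))) → 2
  σ[e<=3](γ[u; MAX(f)→e]((S ⋈[f=c] γ[c; MIN(b)→d](ρ[c/d](R))))) → 1
  π[u](σ[e<=3](γ[u; MAX(f)→e]((S ⋈[f=c] γ[c; MIN(b)→d](ρ[c/d](R)))))) → 1

== RESULT ==
u
p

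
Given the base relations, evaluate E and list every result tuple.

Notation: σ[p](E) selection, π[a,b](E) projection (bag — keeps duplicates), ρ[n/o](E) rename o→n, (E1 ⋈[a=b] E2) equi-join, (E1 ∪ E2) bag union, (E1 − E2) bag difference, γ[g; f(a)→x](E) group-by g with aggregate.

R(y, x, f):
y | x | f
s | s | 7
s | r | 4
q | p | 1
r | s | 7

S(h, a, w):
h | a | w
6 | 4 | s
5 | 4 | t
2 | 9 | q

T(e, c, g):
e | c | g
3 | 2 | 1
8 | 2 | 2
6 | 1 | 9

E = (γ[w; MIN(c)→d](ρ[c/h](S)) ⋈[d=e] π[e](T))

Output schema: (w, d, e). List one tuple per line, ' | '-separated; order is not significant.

Stepwise |·|:
  S → 3
  ρ[c/h](S) → 3
  γ[w; MIN(c)→d](ρ[c/h](S)) → 3
  T → 3
  π[e](T) → 3
  (γ[w; MIN(c)→d](ρ[c/h](S)) ⋈[d=e] π[e](T)) → 1

== RESULT ==
w | d | e
s | 6 | 6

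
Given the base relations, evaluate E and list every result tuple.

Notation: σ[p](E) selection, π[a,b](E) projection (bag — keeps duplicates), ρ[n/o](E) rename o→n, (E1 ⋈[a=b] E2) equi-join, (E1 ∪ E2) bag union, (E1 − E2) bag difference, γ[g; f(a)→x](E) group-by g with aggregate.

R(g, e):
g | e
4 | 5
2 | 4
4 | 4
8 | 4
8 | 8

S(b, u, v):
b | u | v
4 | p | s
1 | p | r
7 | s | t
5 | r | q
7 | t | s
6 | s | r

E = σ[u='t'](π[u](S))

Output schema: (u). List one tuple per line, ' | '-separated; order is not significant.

Per-node cardinality:
  S → 6
  π[u](S) → 6
  σ[u='t'](π[u](S)) → 1

== RESULT ==
u
t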